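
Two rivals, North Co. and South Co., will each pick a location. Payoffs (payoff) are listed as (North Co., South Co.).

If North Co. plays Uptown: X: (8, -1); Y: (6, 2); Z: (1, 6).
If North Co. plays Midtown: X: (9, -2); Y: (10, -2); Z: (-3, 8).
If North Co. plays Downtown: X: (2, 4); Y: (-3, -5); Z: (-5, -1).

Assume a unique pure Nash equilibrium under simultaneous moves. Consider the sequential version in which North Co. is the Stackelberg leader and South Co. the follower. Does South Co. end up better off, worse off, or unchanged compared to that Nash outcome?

worse off

Backward induction with North Co. moving first.
- Uptown: South Co. compares -1, 2, 6 and picks Z; North Co. would get 1.
- Midtown: South Co. compares -2, -2, 8 and picks Z; North Co. would get -3.
- Downtown: South Co. compares 4, -5, -1 and picks X; North Co. would get 2.
North Co.'s induced payoffs are 1, -3, 2, so North Co. commits to Downtown. Subgame-perfect outcome: (Downtown, X) with payoffs (2, 4).
Now find the simultaneous Nash equilibrium.
North Co.'s best replies: X→Midtown; Y→Midtown; Z→Uptown.
South Co.'s best replies: Uptown→Z; Midtown→Z; Downtown→X.
The unique mutual best reply is (Uptown, Z), giving (1, 6).
South Co. earns 4 sequentially versus 6 at the Nash outcome: worse off.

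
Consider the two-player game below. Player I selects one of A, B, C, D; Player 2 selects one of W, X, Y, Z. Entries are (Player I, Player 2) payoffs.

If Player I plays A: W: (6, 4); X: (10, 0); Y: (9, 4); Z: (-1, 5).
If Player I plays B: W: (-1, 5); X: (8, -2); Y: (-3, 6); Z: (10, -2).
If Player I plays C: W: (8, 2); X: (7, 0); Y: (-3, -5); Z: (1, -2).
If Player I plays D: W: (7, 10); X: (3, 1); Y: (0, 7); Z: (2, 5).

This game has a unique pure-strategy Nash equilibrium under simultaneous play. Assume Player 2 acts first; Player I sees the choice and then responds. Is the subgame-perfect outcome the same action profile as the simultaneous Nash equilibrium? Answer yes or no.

Solve by backward induction (Player 2 leads).
- W → Player I plays C (best of 6, -1, 8, 7); Player 2 gets 2.
- X → Player I plays A (best of 10, 8, 7, 3); Player 2 gets 0.
- Y → Player I plays A (best of 9, -3, -3, 0); Player 2 gets 4.
- Z → Player I plays B (best of -1, 10, 1, 2); Player 2 gets -2.
Among 2, 0, 4, -2, the best is 4 at Y. Subgame-perfect outcome: (A, Y) with payoffs (9, 4).
Under simultaneous play:
Player I's best replies: W→C; X→A; Y→A; Z→B.
Player 2's best replies: A→Z; B→Y; C→W; D→W.
Only (C, W) has each player best-responding; Nash payoffs (8, 2).
Sequential outcome (A, Y) differs from the Nash profile (C, W).

no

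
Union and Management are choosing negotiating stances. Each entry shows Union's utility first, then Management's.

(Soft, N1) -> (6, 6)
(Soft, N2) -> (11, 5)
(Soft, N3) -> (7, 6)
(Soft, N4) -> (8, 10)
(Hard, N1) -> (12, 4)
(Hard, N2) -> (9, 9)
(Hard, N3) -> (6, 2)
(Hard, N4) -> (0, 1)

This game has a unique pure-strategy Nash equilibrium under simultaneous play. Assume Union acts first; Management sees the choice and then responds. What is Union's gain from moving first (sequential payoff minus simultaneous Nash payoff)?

1

Solve by backward induction (Union leads).
- Soft → Management plays N4 (best of 6, 5, 6, 10); Union gets 8.
- Hard → Management plays N2 (best of 4, 9, 2, 1); Union gets 9.
Union's induced payoffs are 8, 9, so Union commits to Hard. Subgame-perfect outcome: (Hard, N2) with payoffs (9, 9).
For the simultaneous game, intersect best replies.
Union's best replies: N1→Hard; N2→Soft; N3→Soft; N4→Soft.
Management's best replies: Soft→N4; Hard→N2.
The unique mutual best reply is (Soft, N4), giving (8, 10).
Union's commitment gain: 9 − 8 = 1.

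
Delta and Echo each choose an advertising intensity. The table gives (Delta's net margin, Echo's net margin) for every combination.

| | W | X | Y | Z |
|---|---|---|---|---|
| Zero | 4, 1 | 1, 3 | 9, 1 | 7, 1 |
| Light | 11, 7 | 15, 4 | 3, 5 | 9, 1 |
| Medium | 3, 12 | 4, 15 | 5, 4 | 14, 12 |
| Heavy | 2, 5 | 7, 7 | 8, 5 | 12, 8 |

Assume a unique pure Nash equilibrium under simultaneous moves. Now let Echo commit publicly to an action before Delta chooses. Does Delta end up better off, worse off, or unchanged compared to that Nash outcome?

better off

Solve by backward induction (Echo leads).
- W → Delta plays Light (best of 4, 11, 3, 2); Echo gets 7.
- X → Delta plays Light (best of 1, 15, 4, 7); Echo gets 4.
- Y → Delta plays Zero (best of 9, 3, 5, 8); Echo gets 1.
- Z → Delta plays Medium (best of 7, 9, 14, 12); Echo gets 12.
Among 7, 4, 1, 12, the best is 12 at Z. Subgame-perfect outcome: (Medium, Z) with payoffs (14, 12).
Under simultaneous play:
Delta's best replies: W→Light; X→Light; Y→Zero; Z→Medium.
Echo's best replies: Zero→X; Light→W; Medium→X; Heavy→Z.
Only (Light, W) has each player best-responding; Nash payoffs (11, 7).
Delta earns 14 sequentially versus 11 at the Nash outcome: better off.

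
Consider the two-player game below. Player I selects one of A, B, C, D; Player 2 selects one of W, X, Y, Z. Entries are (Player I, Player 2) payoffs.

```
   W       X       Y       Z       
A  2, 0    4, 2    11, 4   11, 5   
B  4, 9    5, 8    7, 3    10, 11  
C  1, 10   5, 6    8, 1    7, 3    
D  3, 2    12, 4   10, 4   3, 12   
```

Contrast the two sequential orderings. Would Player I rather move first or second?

first

If Player I leads: Player 2's best replies are A→Z, B→Z, C→W, D→Z; Player I's induced payoffs 11, 10, 1, 3; outcome (A, Z), payoffs (11, 5).
If Player 2 leads: Player I's best replies are W→B, X→D, Y→A, Z→A; Player 2's induced payoffs 9, 4, 4, 5; outcome (B, W), payoffs (4, 9).
Player I gets 11 moving first and 4 moving second, so Player I prefers to move first.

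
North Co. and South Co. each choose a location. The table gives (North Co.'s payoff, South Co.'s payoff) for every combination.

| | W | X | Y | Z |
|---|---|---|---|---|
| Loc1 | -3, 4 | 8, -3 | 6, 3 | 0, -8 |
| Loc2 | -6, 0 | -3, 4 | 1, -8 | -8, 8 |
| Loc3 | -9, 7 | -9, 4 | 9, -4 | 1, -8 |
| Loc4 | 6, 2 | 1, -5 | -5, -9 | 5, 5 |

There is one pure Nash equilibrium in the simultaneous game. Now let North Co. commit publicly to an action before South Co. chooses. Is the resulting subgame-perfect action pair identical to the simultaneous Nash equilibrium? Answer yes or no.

Solve by backward induction (North Co. leads).
- Loc1 → South Co. plays W (best of 4, -3, 3, -8); North Co. gets -3.
- Loc2 → South Co. plays Z (best of 0, 4, -8, 8); North Co. gets -8.
- Loc3 → South Co. plays W (best of 7, 4, -4, -8); North Co. gets -9.
- Loc4 → South Co. plays Z (best of 2, -5, -9, 5); North Co. gets 5.
North Co.'s induced payoffs are -3, -8, -9, 5, so North Co. commits to Loc4. Subgame-perfect outcome: (Loc4, Z) with payoffs (5, 5).
Under simultaneous play:
North Co.'s best replies: W→Loc4; X→Loc1; Y→Loc3; Z→Loc4.
South Co.'s best replies: Loc1→W; Loc2→Z; Loc3→W; Loc4→Z.
Only (Loc4, Z) has each player best-responding; Nash payoffs (5, 5).
Sequential outcome (Loc4, Z) coincides with the Nash profile (Loc4, Z).

yes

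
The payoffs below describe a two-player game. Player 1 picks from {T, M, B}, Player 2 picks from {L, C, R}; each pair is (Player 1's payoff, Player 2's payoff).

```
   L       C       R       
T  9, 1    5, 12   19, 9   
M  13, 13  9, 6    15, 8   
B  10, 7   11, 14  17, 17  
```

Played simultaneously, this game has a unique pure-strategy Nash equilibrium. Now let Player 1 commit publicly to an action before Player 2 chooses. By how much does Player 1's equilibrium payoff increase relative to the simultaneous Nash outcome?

4

Player 2 best-responds to each possible Player 1 move:
- T → Player 2 plays C (best of 1, 12, 9); Player 1 gets 5.
- M → Player 2 plays L (best of 13, 6, 8); Player 1 gets 13.
- B → Player 2 plays R (best of 7, 14, 17); Player 1 gets 17.
Maximizing over 5, 13, 17, Player 1 chooses B. Subgame-perfect outcome: (B, R) with payoffs (17, 17).
For the simultaneous game, intersect best replies.
Player 1's best replies: L→M; C→B; R→T.
Player 2's best replies: T→C; M→L; B→R.
Only (M, L) has each player best-responding; Nash payoffs (13, 13).
Player 1's commitment gain: 17 − 13 = 4.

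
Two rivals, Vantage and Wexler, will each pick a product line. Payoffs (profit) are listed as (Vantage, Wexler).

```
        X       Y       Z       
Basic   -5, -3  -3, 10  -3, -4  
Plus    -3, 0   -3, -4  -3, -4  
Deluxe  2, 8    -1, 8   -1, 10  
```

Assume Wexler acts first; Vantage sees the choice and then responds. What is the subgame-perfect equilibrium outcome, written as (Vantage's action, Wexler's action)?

Solve by backward induction (Wexler leads).
- X: Vantage compares -5, -3, 2 and picks Deluxe; Wexler would get 8.
- Y: Vantage compares -3, -3, -1 and picks Deluxe; Wexler would get 8.
- Z: Vantage compares -3, -3, -1 and picks Deluxe; Wexler would get 10.
Wexler's induced payoffs are 8, 8, 10, so Wexler commits to Z. Subgame-perfect outcome: (Deluxe, Z) with payoffs (-1, 10).

(Deluxe, Z)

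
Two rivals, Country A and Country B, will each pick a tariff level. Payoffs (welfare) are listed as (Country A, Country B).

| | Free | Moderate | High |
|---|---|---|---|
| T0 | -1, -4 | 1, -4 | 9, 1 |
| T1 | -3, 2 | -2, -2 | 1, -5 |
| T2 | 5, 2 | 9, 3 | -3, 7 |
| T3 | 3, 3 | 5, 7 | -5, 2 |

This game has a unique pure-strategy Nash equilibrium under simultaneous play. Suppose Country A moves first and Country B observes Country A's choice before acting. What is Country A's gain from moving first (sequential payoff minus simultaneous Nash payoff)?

0

Work backward from Country B's decision.
- T0: BR = High, leader payoff 9.
- T1: BR = Free, leader payoff -3.
- T2: BR = High, leader payoff -3.
- T3: BR = Moderate, leader payoff 5.
Country A's induced payoffs are 9, -3, -3, 5, so Country A commits to T0. Subgame-perfect outcome: (T0, High) with payoffs (9, 1).
Under simultaneous play:
Country A's best replies: Free→T2; Moderate→T2; High→T0.
Country B's best replies: T0→High; T1→Free; T2→High; T3→Moderate.
The unique mutual best reply is (T0, High), giving (9, 1).
Country A's commitment gain: 9 − 9 = 0.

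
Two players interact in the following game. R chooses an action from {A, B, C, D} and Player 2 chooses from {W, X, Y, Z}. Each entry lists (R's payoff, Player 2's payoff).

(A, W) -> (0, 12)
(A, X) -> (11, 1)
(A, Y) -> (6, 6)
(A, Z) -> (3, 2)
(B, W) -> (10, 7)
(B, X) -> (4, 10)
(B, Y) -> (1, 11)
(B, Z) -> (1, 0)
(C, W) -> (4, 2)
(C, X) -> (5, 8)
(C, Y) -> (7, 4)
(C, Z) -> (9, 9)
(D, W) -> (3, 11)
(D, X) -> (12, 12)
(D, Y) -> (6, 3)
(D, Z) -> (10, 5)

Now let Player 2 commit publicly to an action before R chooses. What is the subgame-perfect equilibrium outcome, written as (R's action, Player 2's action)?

Work backward from R's decision.
- W: R compares 0, 10, 4, 3 and picks B; Player 2 would get 7.
- X: R compares 11, 4, 5, 12 and picks D; Player 2 would get 12.
- Y: R compares 6, 1, 7, 6 and picks C; Player 2 would get 4.
- Z: R compares 3, 1, 9, 10 and picks D; Player 2 would get 5.
Among 7, 12, 4, 5, the best is 12 at X. Subgame-perfect outcome: (D, X) with payoffs (12, 12).

(D, X)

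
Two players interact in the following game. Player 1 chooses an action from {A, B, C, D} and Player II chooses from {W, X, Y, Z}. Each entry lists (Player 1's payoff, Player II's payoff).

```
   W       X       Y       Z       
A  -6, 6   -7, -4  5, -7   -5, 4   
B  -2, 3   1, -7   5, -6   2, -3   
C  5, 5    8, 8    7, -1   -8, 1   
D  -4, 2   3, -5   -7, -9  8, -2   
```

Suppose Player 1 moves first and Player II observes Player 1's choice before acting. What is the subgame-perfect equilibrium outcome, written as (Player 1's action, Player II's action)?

Backward induction with Player 1 moving first.
- A → Player II plays W (best of 6, -4, -7, 4); Player 1 gets -6.
- B → Player II plays W (best of 3, -7, -6, -3); Player 1 gets -2.
- C → Player II plays X (best of 5, 8, -1, 1); Player 1 gets 8.
- D → Player II plays W (best of 2, -5, -9, -2); Player 1 gets -4.
Maximizing over -6, -2, 8, -4, Player 1 chooses C. Subgame-perfect outcome: (C, X) with payoffs (8, 8).

(C, X)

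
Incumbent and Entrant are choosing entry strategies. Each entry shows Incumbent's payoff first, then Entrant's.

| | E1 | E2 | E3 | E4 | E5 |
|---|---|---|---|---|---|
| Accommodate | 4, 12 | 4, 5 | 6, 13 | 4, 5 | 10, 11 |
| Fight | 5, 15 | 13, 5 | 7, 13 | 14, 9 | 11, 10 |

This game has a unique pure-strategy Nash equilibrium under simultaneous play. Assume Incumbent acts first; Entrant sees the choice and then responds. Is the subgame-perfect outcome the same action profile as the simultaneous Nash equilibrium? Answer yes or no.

no

Solve by backward induction (Incumbent leads).
- Accommodate: Entrant compares 12, 5, 13, 5, 11 and picks E3; Incumbent would get 6.
- Fight: Entrant compares 15, 5, 13, 9, 10 and picks E1; Incumbent would get 5.
Among 6, 5, the best is 6 at Accommodate. Subgame-perfect outcome: (Accommodate, E3) with payoffs (6, 13).
Now find the simultaneous Nash equilibrium.
Incumbent's best replies: E1→Fight; E2→Fight; E3→Fight; E4→Fight; E5→Fight.
Entrant's best replies: Accommodate→E3; Fight→E1.
The unique mutual best reply is (Fight, E1), giving (5, 15).
Sequential outcome (Accommodate, E3) differs from the Nash profile (Fight, E1).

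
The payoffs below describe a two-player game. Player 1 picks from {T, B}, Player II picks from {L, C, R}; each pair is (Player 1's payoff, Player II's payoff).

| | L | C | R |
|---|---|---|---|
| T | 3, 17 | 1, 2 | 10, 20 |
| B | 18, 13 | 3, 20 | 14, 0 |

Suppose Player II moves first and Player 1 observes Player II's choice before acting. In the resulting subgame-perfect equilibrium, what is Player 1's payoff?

Backward induction with Player II moving first.
- L: BR = B, leader payoff 13.
- C: BR = B, leader payoff 20.
- R: BR = B, leader payoff 0.
Player II's induced payoffs are 13, 20, 0, so Player II commits to C. Subgame-perfect outcome: (B, C) with payoffs (3, 20).

3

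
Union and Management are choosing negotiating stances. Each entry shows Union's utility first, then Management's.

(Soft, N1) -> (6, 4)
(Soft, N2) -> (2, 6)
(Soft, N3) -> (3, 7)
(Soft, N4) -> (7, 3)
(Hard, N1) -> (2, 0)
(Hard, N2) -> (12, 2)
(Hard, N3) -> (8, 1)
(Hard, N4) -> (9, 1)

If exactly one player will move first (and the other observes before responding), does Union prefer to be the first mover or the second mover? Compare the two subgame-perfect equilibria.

If Union leads: Management's best replies are Soft→N3, Hard→N2; Union's induced payoffs 3, 12; outcome (Hard, N2), payoffs (12, 2).
If Management leads: Union's best replies are N1→Soft, N2→Hard, N3→Hard, N4→Hard; Management's induced payoffs 4, 2, 1, 1; outcome (Soft, N1), payoffs (6, 4).
Union gets 12 moving first and 6 moving second, so Union prefers to move first.

first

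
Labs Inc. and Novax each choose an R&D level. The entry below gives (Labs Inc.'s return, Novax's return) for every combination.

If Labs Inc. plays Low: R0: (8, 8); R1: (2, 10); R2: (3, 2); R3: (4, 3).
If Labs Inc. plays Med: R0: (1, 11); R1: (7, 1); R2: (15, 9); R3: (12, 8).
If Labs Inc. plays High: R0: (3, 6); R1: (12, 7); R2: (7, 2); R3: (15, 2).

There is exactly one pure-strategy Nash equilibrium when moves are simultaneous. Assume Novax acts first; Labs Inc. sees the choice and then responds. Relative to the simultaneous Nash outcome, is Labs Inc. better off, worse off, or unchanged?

better off

Solve by backward induction (Novax leads).
- R0: BR = Low, leader payoff 8.
- R1: BR = High, leader payoff 7.
- R2: BR = Med, leader payoff 9.
- R3: BR = High, leader payoff 2.
Maximizing over 8, 7, 9, 2, Novax chooses R2. Subgame-perfect outcome: (Med, R2) with payoffs (15, 9).
For the simultaneous game, intersect best replies.
Labs Inc.'s best replies: R0→Low; R1→High; R2→Med; R3→High.
Novax's best replies: Low→R1; Med→R0; High→R1.
The unique mutual best reply is (High, R1), giving (12, 7).
Labs Inc. earns 15 sequentially versus 12 at the Nash outcome: better off.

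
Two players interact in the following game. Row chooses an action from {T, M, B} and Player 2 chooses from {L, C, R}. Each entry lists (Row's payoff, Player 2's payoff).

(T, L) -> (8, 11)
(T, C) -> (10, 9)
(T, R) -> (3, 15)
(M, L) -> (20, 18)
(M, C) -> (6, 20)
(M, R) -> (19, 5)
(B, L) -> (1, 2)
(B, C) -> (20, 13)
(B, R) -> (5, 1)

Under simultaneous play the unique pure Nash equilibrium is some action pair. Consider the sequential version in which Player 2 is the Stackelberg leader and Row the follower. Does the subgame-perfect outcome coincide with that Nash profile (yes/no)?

Solve by backward induction (Player 2 leads).
- L → Row plays M (best of 8, 20, 1); Player 2 gets 18.
- C → Row plays B (best of 10, 6, 20); Player 2 gets 13.
- R → Row plays M (best of 3, 19, 5); Player 2 gets 5.
Among 18, 13, 5, the best is 18 at L. Subgame-perfect outcome: (M, L) with payoffs (20, 18).
Under simultaneous play:
Row's best replies: L→M; C→B; R→M.
Player 2's best replies: T→R; M→C; B→C.
The unique mutual best reply is (B, C), giving (20, 13).
Sequential outcome (M, L) differs from the Nash profile (B, C).

no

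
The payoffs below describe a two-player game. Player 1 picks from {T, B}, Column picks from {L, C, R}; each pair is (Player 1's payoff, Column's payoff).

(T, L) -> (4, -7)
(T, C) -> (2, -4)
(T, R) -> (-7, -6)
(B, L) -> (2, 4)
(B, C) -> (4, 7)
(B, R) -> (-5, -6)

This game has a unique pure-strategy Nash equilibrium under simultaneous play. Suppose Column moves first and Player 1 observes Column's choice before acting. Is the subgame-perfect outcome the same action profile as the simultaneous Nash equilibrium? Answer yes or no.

yes

Backward induction with Column moving first.
- L → Player 1 plays T (best of 4, 2); Column gets -7.
- C → Player 1 plays B (best of 2, 4); Column gets 7.
- R → Player 1 plays B (best of -7, -5); Column gets -6.
Column's induced payoffs are -7, 7, -6, so Column commits to C. Subgame-perfect outcome: (B, C) with payoffs (4, 7).
Now find the simultaneous Nash equilibrium.
Player 1's best replies: L→T; C→B; R→B.
Column's best replies: T→C; B→C.
Only (B, C) has each player best-responding; Nash payoffs (4, 7).
Sequential outcome (B, C) coincides with the Nash profile (B, C).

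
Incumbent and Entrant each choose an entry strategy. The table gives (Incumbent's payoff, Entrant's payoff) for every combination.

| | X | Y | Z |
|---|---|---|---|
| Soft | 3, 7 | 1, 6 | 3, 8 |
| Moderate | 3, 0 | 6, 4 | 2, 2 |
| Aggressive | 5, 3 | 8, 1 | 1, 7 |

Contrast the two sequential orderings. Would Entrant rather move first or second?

If Incumbent leads: Entrant's best replies are Soft→Z, Moderate→Y, Aggressive→Z; Incumbent's induced payoffs 3, 6, 1; outcome (Moderate, Y), payoffs (6, 4).
If Entrant leads: Incumbent's best replies are X→Aggressive, Y→Aggressive, Z→Soft; Entrant's induced payoffs 3, 1, 8; outcome (Soft, Z), payoffs (3, 8).
Entrant gets 8 moving first and 4 moving second, so Entrant prefers to move first.

first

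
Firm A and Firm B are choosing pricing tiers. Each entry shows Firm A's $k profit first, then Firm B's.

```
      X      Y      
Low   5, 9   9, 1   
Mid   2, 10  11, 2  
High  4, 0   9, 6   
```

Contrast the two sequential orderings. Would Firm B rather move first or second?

If Firm A leads: Firm B's best replies are Low→X, Mid→X, High→Y; Firm A's induced payoffs 5, 2, 9; outcome (High, Y), payoffs (9, 6).
If Firm B leads: Firm A's best replies are X→Low, Y→Mid; Firm B's induced payoffs 9, 2; outcome (Low, X), payoffs (5, 9).
Firm B gets 9 moving first and 6 moving second, so Firm B prefers to move first.

first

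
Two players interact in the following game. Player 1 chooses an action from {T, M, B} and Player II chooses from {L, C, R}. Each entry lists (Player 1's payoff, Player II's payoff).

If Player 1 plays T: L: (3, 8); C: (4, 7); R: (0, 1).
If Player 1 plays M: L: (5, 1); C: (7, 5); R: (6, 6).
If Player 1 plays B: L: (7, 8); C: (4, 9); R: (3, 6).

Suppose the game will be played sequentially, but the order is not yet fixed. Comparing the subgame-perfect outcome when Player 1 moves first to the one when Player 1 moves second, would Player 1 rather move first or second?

second

If Player 1 leads: Player II's best replies are T→L, M→R, B→C; Player 1's induced payoffs 3, 6, 4; outcome (M, R), payoffs (6, 6).
If Player II leads: Player 1's best replies are L→B, C→M, R→M; Player II's induced payoffs 8, 5, 6; outcome (B, L), payoffs (7, 8).
Player 1 gets 6 moving first and 7 moving second, so Player 1 prefers to move second.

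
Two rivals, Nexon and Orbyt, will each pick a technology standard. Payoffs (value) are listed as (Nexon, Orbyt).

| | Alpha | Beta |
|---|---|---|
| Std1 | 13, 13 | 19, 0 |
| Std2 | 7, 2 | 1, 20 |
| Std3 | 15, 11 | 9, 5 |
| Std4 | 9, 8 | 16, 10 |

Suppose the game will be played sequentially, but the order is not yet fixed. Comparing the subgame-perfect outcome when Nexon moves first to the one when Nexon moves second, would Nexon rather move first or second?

first

If Nexon leads: Orbyt's best replies are Std1→Alpha, Std2→Beta, Std3→Alpha, Std4→Beta; Nexon's induced payoffs 13, 1, 15, 16; outcome (Std4, Beta), payoffs (16, 10).
If Orbyt leads: Nexon's best replies are Alpha→Std3, Beta→Std1; Orbyt's induced payoffs 11, 0; outcome (Std3, Alpha), payoffs (15, 11).
Nexon gets 16 moving first and 15 moving second, so Nexon prefers to move first.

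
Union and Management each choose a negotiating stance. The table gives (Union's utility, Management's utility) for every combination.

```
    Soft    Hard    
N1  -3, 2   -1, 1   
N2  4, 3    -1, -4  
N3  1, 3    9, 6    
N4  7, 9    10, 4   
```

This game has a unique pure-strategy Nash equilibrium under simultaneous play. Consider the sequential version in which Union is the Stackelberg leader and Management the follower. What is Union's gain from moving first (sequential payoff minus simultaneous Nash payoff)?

Backward induction with Union moving first.
- N1: Management compares 2, 1 and picks Soft; Union would get -3.
- N2: Management compares 3, -4 and picks Soft; Union would get 4.
- N3: Management compares 3, 6 and picks Hard; Union would get 9.
- N4: Management compares 9, 4 and picks Soft; Union would get 7.
Maximizing over -3, 4, 9, 7, Union chooses N3. Subgame-perfect outcome: (N3, Hard) with payoffs (9, 6).
Under simultaneous play:
Union's best replies: Soft→N4; Hard→N4.
Management's best replies: N1→Soft; N2→Soft; N3→Hard; N4→Soft.
The unique mutual best reply is (N4, Soft), giving (7, 9).
Union's commitment gain: 9 − 7 = 2.

2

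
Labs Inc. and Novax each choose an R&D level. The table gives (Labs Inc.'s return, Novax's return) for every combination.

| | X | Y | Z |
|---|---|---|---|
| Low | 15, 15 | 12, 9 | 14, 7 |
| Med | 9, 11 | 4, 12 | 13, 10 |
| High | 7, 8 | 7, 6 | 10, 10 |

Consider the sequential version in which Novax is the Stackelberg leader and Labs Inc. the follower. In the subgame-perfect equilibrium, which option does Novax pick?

Labs Inc. best-responds to each possible Novax move:
- X: Labs Inc. compares 15, 9, 7 and picks Low; Novax would get 15.
- Y: Labs Inc. compares 12, 4, 7 and picks Low; Novax would get 9.
- Z: Labs Inc. compares 14, 13, 10 and picks Low; Novax would get 7.
Among 15, 9, 7, the best is 15 at X. Subgame-perfect outcome: (Low, X) with payoffs (15, 15).

X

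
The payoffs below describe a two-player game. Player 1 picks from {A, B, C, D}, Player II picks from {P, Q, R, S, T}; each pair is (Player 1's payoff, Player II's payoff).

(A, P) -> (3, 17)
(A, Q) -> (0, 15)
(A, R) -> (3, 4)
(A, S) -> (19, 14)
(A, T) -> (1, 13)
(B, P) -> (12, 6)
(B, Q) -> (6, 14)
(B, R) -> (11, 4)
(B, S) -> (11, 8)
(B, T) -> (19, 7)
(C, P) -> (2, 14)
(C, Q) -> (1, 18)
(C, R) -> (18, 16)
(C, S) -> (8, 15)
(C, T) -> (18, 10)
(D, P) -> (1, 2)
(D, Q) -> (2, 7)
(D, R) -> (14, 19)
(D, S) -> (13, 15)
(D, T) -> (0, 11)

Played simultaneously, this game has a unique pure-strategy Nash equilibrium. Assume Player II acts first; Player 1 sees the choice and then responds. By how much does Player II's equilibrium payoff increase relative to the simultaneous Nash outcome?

Work backward from Player 1's decision.
- P: Player 1 compares 3, 12, 2, 1 and picks B; Player II would get 6.
- Q: Player 1 compares 0, 6, 1, 2 and picks B; Player II would get 14.
- R: Player 1 compares 3, 11, 18, 14 and picks C; Player II would get 16.
- S: Player 1 compares 19, 11, 8, 13 and picks A; Player II would get 14.
- T: Player 1 compares 1, 19, 18, 0 and picks B; Player II would get 7.
Player II's induced payoffs are 6, 14, 16, 14, 7, so Player II commits to R. Subgame-perfect outcome: (C, R) with payoffs (18, 16).
Under simultaneous play:
Player 1's best replies: P→B; Q→B; R→C; S→A; T→B.
Player II's best replies: A→P; B→Q; C→Q; D→R.
The unique mutual best reply is (B, Q), giving (6, 14).
Player II's commitment gain: 16 − 14 = 2.

2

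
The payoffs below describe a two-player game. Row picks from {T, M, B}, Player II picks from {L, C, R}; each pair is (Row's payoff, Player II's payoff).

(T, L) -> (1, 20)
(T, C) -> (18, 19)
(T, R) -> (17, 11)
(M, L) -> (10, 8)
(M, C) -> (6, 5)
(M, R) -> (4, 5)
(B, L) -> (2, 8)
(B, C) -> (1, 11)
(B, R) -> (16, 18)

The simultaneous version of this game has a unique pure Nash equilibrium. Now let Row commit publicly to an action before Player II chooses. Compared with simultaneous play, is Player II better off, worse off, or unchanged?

Backward induction with Row moving first.
- T: Player II compares 20, 19, 11 and picks L; Row would get 1.
- M: Player II compares 8, 5, 5 and picks L; Row would get 10.
- B: Player II compares 8, 11, 18 and picks R; Row would get 16.
Row's induced payoffs are 1, 10, 16, so Row commits to B. Subgame-perfect outcome: (B, R) with payoffs (16, 18).
Under simultaneous play:
Row's best replies: L→M; C→T; R→T.
Player II's best replies: T→L; M→L; B→R.
Only (M, L) has each player best-responding; Nash payoffs (10, 8).
Player II earns 18 sequentially versus 8 at the Nash outcome: better off.

better off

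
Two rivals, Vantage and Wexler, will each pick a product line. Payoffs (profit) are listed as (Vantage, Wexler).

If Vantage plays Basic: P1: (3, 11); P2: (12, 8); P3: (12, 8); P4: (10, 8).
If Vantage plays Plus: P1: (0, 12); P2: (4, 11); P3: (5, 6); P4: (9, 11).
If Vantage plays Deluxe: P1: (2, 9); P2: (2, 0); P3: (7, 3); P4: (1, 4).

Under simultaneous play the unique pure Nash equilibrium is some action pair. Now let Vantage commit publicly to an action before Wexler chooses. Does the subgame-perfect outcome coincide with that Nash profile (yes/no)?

yes

Backward induction with Vantage moving first.
- Basic: Wexler compares 11, 8, 8, 8 and picks P1; Vantage would get 3.
- Plus: Wexler compares 12, 11, 6, 11 and picks P1; Vantage would get 0.
- Deluxe: Wexler compares 9, 0, 3, 4 and picks P1; Vantage would get 2.
Maximizing over 3, 0, 2, Vantage chooses Basic. Subgame-perfect outcome: (Basic, P1) with payoffs (3, 11).
Under simultaneous play:
Vantage's best replies: P1→Basic; P2→Basic; P3→Basic; P4→Basic.
Wexler's best replies: Basic→P1; Plus→P1; Deluxe→P1.
The unique mutual best reply is (Basic, P1), giving (3, 11).
Sequential outcome (Basic, P1) coincides with the Nash profile (Basic, P1).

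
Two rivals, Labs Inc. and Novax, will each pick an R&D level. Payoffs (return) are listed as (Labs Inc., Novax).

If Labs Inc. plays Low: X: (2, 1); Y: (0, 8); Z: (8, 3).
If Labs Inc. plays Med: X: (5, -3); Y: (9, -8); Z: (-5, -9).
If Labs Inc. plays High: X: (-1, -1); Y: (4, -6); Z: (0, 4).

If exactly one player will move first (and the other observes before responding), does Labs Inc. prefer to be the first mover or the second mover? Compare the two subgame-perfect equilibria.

If Labs Inc. leads: Novax's best replies are Low→Y, Med→X, High→Z; Labs Inc.'s induced payoffs 0, 5, 0; outcome (Med, X), payoffs (5, -3).
If Novax leads: Labs Inc.'s best replies are X→Med, Y→Med, Z→Low; Novax's induced payoffs -3, -8, 3; outcome (Low, Z), payoffs (8, 3).
Labs Inc. gets 5 moving first and 8 moving second, so Labs Inc. prefers to move second.

second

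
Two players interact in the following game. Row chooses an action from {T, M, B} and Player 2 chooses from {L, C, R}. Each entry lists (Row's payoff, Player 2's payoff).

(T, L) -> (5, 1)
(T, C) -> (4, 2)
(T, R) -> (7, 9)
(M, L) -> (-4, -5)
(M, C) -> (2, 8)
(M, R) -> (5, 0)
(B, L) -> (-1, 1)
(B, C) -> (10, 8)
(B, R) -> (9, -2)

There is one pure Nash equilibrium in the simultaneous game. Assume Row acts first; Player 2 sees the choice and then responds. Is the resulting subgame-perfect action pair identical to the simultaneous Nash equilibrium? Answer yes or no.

Work backward from Player 2's decision.
- T: Player 2 compares 1, 2, 9 and picks R; Row would get 7.
- M: Player 2 compares -5, 8, 0 and picks C; Row would get 2.
- B: Player 2 compares 1, 8, -2 and picks C; Row would get 10.
Row's induced payoffs are 7, 2, 10, so Row commits to B. Subgame-perfect outcome: (B, C) with payoffs (10, 8).
Now find the simultaneous Nash equilibrium.
Row's best replies: L→T; C→B; R→B.
Player 2's best replies: T→R; M→C; B→C.
Only (B, C) has each player best-responding; Nash payoffs (10, 8).
Sequential outcome (B, C) coincides with the Nash profile (B, C).

yes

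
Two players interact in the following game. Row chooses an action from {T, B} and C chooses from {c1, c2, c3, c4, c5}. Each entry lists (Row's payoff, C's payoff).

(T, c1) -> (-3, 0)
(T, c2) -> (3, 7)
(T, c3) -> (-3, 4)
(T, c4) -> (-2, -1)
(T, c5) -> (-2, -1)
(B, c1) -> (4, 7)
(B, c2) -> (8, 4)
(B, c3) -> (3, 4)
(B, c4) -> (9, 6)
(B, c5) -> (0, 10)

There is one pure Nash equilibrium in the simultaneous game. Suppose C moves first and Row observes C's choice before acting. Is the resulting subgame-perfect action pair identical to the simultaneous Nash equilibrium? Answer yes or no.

yes

Row best-responds to each possible C move:
- c1: Row compares -3, 4 and picks B; C would get 7.
- c2: Row compares 3, 8 and picks B; C would get 4.
- c3: Row compares -3, 3 and picks B; C would get 4.
- c4: Row compares -2, 9 and picks B; C would get 6.
- c5: Row compares -2, 0 and picks B; C would get 10.
C's induced payoffs are 7, 4, 4, 6, 10, so C commits to c5. Subgame-perfect outcome: (B, c5) with payoffs (0, 10).
Under simultaneous play:
Row's best replies: c1→B; c2→B; c3→B; c4→B; c5→B.
C's best replies: T→c2; B→c5.
Only (B, c5) has each player best-responding; Nash payoffs (0, 10).
Sequential outcome (B, c5) coincides with the Nash profile (B, c5).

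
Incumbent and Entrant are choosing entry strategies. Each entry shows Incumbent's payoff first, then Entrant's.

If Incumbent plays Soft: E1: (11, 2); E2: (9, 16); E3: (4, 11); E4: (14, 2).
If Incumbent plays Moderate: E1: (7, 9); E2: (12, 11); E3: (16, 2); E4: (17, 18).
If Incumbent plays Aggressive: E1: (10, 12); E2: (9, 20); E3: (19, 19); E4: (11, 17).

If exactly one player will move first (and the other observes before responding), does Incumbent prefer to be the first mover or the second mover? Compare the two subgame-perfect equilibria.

second

If Incumbent leads: Entrant's best replies are Soft→E2, Moderate→E4, Aggressive→E2; Incumbent's induced payoffs 9, 17, 9; outcome (Moderate, E4), payoffs (17, 18).
If Entrant leads: Incumbent's best replies are E1→Soft, E2→Moderate, E3→Aggressive, E4→Moderate; Entrant's induced payoffs 2, 11, 19, 18; outcome (Aggressive, E3), payoffs (19, 19).
Incumbent gets 17 moving first and 19 moving second, so Incumbent prefers to move second.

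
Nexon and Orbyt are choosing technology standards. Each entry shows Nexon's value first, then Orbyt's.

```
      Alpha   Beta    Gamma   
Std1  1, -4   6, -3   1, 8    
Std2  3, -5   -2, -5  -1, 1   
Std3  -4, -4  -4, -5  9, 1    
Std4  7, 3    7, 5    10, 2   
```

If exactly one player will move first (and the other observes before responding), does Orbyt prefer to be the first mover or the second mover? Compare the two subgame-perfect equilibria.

first

If Nexon leads: Orbyt's best replies are Std1→Gamma, Std2→Gamma, Std3→Gamma, Std4→Beta; Nexon's induced payoffs 1, -1, 9, 7; outcome (Std3, Gamma), payoffs (9, 1).
If Orbyt leads: Nexon's best replies are Alpha→Std4, Beta→Std4, Gamma→Std4; Orbyt's induced payoffs 3, 5, 2; outcome (Std4, Beta), payoffs (7, 5).
Orbyt gets 5 moving first and 1 moving second, so Orbyt prefers to move first.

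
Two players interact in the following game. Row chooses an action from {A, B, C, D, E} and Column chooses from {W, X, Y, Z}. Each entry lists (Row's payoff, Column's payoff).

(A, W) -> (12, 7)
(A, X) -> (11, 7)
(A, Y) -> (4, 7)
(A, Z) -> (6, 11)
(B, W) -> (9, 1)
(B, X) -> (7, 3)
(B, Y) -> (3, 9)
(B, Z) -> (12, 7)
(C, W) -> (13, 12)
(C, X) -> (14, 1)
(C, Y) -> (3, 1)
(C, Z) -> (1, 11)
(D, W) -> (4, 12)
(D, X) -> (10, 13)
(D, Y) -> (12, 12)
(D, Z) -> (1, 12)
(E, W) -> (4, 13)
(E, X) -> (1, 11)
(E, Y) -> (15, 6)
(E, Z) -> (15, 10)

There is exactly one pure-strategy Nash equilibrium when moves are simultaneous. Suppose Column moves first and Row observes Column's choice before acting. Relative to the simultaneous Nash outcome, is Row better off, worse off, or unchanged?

unchanged

Backward induction with Column moving first.
- W → Row plays C (best of 12, 9, 13, 4, 4); Column gets 12.
- X → Row plays C (best of 11, 7, 14, 10, 1); Column gets 1.
- Y → Row plays E (best of 4, 3, 3, 12, 15); Column gets 6.
- Z → Row plays E (best of 6, 12, 1, 1, 15); Column gets 10.
Maximizing over 12, 1, 6, 10, Column chooses W. Subgame-perfect outcome: (C, W) with payoffs (13, 12).
Under simultaneous play:
Row's best replies: W→C; X→C; Y→E; Z→E.
Column's best replies: A→Z; B→Y; C→W; D→X; E→W.
The unique mutual best reply is (C, W), giving (13, 12).
Row earns 13 sequentially versus 13 at the Nash outcome: unchanged.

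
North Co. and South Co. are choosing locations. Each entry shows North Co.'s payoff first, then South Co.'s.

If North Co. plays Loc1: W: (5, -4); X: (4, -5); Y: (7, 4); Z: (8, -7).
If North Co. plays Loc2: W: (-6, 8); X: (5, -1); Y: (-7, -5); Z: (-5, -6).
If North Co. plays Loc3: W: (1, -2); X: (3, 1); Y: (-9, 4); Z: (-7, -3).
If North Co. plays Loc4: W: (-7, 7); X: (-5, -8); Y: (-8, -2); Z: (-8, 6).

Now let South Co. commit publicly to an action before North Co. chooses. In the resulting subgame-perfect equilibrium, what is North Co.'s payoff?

Solve by backward induction (South Co. leads).
- W → North Co. plays Loc1 (best of 5, -6, 1, -7); South Co. gets -4.
- X → North Co. plays Loc2 (best of 4, 5, 3, -5); South Co. gets -1.
- Y → North Co. plays Loc1 (best of 7, -7, -9, -8); South Co. gets 4.
- Z → North Co. plays Loc1 (best of 8, -5, -7, -8); South Co. gets -7.
Among -4, -1, 4, -7, the best is 4 at Y. Subgame-perfect outcome: (Loc1, Y) with payoffs (7, 4).

7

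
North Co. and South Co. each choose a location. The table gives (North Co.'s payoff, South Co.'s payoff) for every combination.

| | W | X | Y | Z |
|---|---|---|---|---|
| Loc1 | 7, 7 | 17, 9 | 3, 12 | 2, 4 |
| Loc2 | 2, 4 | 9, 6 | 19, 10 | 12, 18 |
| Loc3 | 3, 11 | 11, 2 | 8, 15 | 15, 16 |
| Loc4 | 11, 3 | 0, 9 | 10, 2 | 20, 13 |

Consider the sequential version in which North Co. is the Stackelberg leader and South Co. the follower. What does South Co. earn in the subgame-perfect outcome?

South Co. best-responds to each possible North Co. move:
- Loc1 → South Co. plays Y (best of 7, 9, 12, 4); North Co. gets 3.
- Loc2 → South Co. plays Z (best of 4, 6, 10, 18); North Co. gets 12.
- Loc3 → South Co. plays Z (best of 11, 2, 15, 16); North Co. gets 15.
- Loc4 → South Co. plays Z (best of 3, 9, 2, 13); North Co. gets 20.
Maximizing over 3, 12, 15, 20, North Co. chooses Loc4. Subgame-perfect outcome: (Loc4, Z) with payoffs (20, 13).

13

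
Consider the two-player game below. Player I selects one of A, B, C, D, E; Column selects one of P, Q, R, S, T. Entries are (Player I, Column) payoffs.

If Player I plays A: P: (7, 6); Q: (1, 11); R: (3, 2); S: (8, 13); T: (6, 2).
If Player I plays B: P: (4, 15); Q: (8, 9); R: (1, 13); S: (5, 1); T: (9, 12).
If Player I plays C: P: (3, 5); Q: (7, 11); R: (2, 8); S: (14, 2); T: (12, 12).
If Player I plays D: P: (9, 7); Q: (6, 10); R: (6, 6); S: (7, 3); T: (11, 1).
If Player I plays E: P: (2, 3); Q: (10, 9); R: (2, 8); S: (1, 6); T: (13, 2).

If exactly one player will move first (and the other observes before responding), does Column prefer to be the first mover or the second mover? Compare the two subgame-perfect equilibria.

If Player I leads: Column's best replies are A→S, B→P, C→T, D→Q, E→Q; Player I's induced payoffs 8, 4, 12, 6, 10; outcome (C, T), payoffs (12, 12).
If Column leads: Player I's best replies are P→D, Q→E, R→D, S→C, T→E; Column's induced payoffs 7, 9, 6, 2, 2; outcome (E, Q), payoffs (10, 9).
Column gets 9 moving first and 12 moving second, so Column prefers to move second.

second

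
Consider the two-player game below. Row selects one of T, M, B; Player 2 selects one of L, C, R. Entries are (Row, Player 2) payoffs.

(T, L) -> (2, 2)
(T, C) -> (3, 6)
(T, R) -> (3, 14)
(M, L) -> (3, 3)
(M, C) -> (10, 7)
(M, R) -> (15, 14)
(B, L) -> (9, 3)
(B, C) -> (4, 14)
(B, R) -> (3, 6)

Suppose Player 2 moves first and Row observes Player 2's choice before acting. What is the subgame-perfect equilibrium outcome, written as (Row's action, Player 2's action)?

(M, R)

Solve by backward induction (Player 2 leads).
- L → Row plays B (best of 2, 3, 9); Player 2 gets 3.
- C → Row plays M (best of 3, 10, 4); Player 2 gets 7.
- R → Row plays M (best of 3, 15, 3); Player 2 gets 14.
Maximizing over 3, 7, 14, Player 2 chooses R. Subgame-perfect outcome: (M, R) with payoffs (15, 14).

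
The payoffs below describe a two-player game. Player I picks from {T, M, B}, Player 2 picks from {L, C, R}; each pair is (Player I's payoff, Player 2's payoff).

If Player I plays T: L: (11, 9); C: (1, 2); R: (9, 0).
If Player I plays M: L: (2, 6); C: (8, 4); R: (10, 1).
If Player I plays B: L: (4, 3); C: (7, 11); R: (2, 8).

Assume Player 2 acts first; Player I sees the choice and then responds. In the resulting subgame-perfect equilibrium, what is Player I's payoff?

11

Solve by backward induction (Player 2 leads).
- L: BR = T, leader payoff 9.
- C: BR = M, leader payoff 4.
- R: BR = M, leader payoff 1.
Among 9, 4, 1, the best is 9 at L. Subgame-perfect outcome: (T, L) with payoffs (11, 9).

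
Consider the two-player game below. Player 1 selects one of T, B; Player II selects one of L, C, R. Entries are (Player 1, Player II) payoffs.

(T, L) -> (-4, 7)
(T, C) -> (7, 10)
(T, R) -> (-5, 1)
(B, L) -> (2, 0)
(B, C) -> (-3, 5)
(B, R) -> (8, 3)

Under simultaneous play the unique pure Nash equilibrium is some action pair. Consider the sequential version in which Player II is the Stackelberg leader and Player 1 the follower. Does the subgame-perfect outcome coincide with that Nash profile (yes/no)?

Player 1 best-responds to each possible Player II move:
- L: Player 1 compares -4, 2 and picks B; Player II would get 0.
- C: Player 1 compares 7, -3 and picks T; Player II would get 10.
- R: Player 1 compares -5, 8 and picks B; Player II would get 3.
Maximizing over 0, 10, 3, Player II chooses C. Subgame-perfect outcome: (T, C) with payoffs (7, 10).
Now find the simultaneous Nash equilibrium.
Player 1's best replies: L→B; C→T; R→B.
Player II's best replies: T→C; B→C.
Only (T, C) has each player best-responding; Nash payoffs (7, 10).
Sequential outcome (T, C) coincides with the Nash profile (T, C).

yes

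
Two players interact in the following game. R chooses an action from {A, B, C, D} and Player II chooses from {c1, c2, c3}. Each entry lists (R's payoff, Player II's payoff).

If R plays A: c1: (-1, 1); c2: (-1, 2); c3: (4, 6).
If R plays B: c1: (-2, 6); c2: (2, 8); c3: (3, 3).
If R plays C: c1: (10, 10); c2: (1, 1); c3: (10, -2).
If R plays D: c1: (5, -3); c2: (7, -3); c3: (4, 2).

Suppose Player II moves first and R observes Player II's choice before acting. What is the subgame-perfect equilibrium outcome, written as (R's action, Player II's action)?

(C, c1)

R best-responds to each possible Player II move:
- c1: R compares -1, -2, 10, 5 and picks C; Player II would get 10.
- c2: R compares -1, 2, 1, 7 and picks D; Player II would get -3.
- c3: R compares 4, 3, 10, 4 and picks C; Player II would get -2.
Player II's induced payoffs are 10, -3, -2, so Player II commits to c1. Subgame-perfect outcome: (C, c1) with payoffs (10, 10).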